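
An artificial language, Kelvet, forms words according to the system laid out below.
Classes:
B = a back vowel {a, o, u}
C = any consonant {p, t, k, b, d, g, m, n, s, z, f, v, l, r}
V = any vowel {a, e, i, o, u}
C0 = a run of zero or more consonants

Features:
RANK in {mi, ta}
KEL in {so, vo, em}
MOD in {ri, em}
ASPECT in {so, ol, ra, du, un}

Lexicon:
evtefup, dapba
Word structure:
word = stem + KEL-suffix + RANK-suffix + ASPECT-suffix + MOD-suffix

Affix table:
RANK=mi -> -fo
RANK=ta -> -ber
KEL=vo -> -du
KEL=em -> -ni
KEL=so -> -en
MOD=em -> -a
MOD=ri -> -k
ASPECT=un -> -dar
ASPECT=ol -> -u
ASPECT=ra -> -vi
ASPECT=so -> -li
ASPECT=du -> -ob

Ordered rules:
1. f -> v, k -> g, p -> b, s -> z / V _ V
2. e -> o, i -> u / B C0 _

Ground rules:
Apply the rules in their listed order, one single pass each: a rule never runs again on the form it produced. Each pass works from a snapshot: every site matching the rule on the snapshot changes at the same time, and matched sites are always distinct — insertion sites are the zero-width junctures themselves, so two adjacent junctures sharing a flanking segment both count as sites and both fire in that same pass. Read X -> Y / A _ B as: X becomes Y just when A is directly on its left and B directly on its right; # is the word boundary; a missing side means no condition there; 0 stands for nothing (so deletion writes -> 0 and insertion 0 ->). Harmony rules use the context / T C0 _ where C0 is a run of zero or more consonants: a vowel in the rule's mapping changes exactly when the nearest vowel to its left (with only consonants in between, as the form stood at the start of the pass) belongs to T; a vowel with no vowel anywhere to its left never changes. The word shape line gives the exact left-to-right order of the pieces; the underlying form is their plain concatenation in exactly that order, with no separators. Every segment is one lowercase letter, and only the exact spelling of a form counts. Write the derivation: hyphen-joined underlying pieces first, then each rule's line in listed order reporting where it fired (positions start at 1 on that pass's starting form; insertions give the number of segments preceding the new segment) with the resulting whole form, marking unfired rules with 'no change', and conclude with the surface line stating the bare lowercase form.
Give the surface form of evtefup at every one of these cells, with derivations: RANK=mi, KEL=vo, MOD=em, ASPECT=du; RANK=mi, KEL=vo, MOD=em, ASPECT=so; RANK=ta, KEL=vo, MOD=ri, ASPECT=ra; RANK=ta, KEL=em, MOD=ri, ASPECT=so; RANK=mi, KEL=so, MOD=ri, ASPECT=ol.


cell RANK=mi, KEL=vo, MOD=em, ASPECT=du:
underlying: evtefup-du-fo-ob-a
1. f -> v, k -> g, p -> b, s -> z / V _ V: fires at position(s) 5, 10: evtevupduvooba
2. e -> o, i -> u / B C0 _: no change
surface: evtevupduvooba

cell RANK=mi, KEL=vo, MOD=em, ASPECT=so:
underlying: evtefup-du-fo-li-a
1. f -> v, k -> g, p -> b, s -> z / V _ V: fires at position(s) 5, 10: evtevupduvolia
2. e -> o, i -> u / B C0 _: fires at position(s) 13: evtevupduvolua
surface: evtevupduvolua

cell RANK=ta, KEL=vo, MOD=ri, ASPECT=ra:
underlying: evtefup-du-ber-vi-k
1. f -> v, k -> g, p -> b, s -> z / V _ V: fires at position(s) 5: evtevupdubervik
2. e -> o, i -> u / B C0 _: fires at position(s) 11: evtevupduborvik
surface: evtevupduborvik

cell RANK=ta, KEL=em, MOD=ri, ASPECT=so:
underlying: evtefup-ni-ber-li-k
1. f -> v, k -> g, p -> b, s -> z / V _ V: fires at position(s) 5: evtevupniberlik
2. e -> o, i -> u / B C0 _: fires at position(s) 9: evtevupnuberlik
surface: evtevupnuberlik

cell RANK=mi, KEL=so, MOD=ri, ASPECT=ol:
underlying: evtefup-en-fo-u-k
1. f -> v, k -> g, p -> b, s -> z / V _ V: fires at position(s) 5, 7: evtevubenfouk
2. e -> o, i -> u / B C0 _: fires at position(s) 8: evtevubonfouk
surface: evtevubonfouk


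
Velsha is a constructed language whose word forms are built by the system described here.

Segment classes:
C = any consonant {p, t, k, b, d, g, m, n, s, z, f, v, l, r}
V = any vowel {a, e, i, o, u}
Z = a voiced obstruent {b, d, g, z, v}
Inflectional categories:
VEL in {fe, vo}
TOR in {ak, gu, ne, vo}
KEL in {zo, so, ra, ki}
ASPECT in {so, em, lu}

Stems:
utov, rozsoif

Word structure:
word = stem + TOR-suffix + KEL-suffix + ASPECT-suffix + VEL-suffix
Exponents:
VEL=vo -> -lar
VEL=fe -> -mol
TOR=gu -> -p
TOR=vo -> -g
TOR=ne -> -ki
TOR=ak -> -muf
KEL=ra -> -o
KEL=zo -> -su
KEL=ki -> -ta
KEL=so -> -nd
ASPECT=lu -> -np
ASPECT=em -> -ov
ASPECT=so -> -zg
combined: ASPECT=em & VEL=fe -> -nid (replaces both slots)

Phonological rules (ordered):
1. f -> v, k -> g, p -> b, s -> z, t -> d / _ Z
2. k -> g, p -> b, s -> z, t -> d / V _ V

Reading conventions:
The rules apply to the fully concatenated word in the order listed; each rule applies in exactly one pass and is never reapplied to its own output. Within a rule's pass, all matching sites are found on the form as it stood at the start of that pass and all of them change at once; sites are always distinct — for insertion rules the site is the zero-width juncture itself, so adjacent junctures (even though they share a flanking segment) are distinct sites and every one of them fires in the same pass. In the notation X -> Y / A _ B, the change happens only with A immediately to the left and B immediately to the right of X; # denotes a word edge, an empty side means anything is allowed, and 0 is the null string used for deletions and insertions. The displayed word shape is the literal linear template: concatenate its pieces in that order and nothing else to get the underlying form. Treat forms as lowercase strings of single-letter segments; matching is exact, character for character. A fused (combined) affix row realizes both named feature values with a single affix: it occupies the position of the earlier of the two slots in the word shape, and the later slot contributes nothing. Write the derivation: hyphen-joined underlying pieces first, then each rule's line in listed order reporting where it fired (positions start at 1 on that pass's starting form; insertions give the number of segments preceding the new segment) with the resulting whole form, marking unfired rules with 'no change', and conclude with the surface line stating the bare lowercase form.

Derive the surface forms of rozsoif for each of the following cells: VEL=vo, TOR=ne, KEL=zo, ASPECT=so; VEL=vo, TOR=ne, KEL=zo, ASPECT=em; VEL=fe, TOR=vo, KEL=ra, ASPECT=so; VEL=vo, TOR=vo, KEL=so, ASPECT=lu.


cell VEL=vo, TOR=ne, KEL=zo, ASPECT=so:
underlying: rozsoif-ki-su-zg-lar
1. f -> v, k -> g, p -> b, s -> z, t -> d / _ Z: no change
2. k -> g, p -> b, s -> z, t -> d / V _ V: fires at position(s) 10: rozsoifkizuzglar
surface: rozsoifkizuzglar

cell VEL=vo, TOR=ne, KEL=zo, ASPECT=em:
underlying: rozsoif-ki-su-ov-lar
1. f -> v, k -> g, p -> b, s -> z, t -> d / _ Z: no change
2. k -> g, p -> b, s -> z, t -> d / V _ V: fires at position(s) 10: rozsoifkizuovlar
surface: rozsoifkizuovlar

cell VEL=fe, TOR=vo, KEL=ra, ASPECT=so:
underlying: rozsoif-g-o-zg-mol
1. f -> v, k -> g, p -> b, s -> z, t -> d / _ Z: fires at position(s) 7: rozsoivgozgmol
2. k -> g, p -> b, s -> z, t -> d / V _ V: no change
surface: rozsoivgozgmol

cell VEL=vo, TOR=vo, KEL=so, ASPECT=lu:
underlying: rozsoif-g-nd-np-lar
1. f -> v, k -> g, p -> b, s -> z, t -> d / _ Z: fires at position(s) 7: rozsoivgndnplar
2. k -> g, p -> b, s -> z, t -> d / V _ V: no change
surface: rozsoivgndnplar


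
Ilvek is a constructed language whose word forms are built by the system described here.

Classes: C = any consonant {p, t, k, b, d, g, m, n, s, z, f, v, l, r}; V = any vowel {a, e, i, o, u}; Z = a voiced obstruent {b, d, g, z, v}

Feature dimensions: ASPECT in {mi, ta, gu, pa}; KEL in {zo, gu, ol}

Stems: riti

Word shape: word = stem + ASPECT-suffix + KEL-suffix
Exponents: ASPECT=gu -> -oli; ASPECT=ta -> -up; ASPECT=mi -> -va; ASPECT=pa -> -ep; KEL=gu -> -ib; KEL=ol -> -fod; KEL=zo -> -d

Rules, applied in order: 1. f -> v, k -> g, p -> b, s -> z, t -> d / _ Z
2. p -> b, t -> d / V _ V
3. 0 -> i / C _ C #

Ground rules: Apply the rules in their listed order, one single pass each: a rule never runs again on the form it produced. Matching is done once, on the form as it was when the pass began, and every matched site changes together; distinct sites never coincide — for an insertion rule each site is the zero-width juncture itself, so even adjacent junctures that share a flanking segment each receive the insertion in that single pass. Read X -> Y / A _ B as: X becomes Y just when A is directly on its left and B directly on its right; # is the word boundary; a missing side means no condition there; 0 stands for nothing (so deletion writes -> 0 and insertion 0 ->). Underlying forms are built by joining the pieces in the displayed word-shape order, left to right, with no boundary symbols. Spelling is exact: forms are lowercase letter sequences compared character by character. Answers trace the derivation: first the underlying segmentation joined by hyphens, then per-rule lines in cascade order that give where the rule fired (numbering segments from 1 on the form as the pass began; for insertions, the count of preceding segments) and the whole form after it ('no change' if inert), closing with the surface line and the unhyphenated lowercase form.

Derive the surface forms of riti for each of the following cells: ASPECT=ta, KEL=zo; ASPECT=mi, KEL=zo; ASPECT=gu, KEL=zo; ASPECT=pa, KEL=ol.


cell ASPECT=ta, KEL=zo:
underlying: riti-up-d
1. f -> v, k -> g, p -> b, s -> z, t -> d / _ Z: fires at position(s) 6: ritiubd
2. p -> b, t -> d / V _ V: fires at position(s) 3: ridiubd
3. 0 -> i / C _ C #: inserts after position(s) 6: ridiubid
surface: ridiubid

cell ASPECT=mi, KEL=zo:
underlying: riti-va-d
1. f -> v, k -> g, p -> b, s -> z, t -> d / _ Z: no change
2. p -> b, t -> d / V _ V: fires at position(s) 3: ridivad
3. 0 -> i / C _ C #: no change
surface: ridivad

cell ASPECT=gu, KEL=zo:
underlying: riti-oli-d
1. f -> v, k -> g, p -> b, s -> z, t -> d / _ Z: no change
2. p -> b, t -> d / V _ V: fires at position(s) 3: ridiolid
3. 0 -> i / C _ C #: no change
surface: ridiolid

cell ASPECT=pa, KEL=ol:
underlying: riti-ep-fod
1. f -> v, k -> g, p -> b, s -> z, t -> d / _ Z: no change
2. p -> b, t -> d / V _ V: fires at position(s) 3: ridiepfod
3. 0 -> i / C _ C #: no change
surface: ridiepfod


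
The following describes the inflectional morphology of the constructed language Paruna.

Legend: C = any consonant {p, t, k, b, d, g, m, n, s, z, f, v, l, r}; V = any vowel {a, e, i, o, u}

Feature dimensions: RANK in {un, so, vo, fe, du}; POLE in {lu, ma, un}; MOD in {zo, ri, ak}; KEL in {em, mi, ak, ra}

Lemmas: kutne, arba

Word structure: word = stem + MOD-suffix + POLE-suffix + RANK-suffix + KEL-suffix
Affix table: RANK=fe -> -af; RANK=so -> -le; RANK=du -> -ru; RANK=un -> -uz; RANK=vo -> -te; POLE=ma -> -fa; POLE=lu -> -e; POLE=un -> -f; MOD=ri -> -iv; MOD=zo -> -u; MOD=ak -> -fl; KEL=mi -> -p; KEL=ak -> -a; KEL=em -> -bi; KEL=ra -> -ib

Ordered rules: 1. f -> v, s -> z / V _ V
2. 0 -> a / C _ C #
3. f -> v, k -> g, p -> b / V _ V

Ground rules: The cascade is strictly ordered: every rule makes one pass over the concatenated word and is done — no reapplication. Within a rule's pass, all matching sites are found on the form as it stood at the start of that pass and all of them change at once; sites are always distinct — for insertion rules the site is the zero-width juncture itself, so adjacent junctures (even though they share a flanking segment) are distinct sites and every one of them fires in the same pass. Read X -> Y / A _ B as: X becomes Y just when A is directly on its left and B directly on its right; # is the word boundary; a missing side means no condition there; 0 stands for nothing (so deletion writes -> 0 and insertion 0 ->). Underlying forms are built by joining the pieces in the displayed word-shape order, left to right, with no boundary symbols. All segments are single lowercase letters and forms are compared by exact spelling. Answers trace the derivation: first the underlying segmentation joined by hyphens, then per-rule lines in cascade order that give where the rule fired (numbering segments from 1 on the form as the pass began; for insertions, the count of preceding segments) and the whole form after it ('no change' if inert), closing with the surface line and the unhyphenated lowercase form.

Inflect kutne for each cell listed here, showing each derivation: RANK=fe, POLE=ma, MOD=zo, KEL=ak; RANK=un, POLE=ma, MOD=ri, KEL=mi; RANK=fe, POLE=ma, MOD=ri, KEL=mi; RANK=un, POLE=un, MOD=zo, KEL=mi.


cell RANK=fe, POLE=ma, MOD=zo, KEL=ak:
underlying: kutne-u-fa-af-a
1. f -> v, s -> z / V _ V: fires at position(s) 7, 10: kutneuvaava
2. 0 -> a / C _ C #: no change
3. f -> v, k -> g, p -> b / V _ V: no change
surface: kutneuvaava

cell RANK=un, POLE=ma, MOD=ri, KEL=mi:
underlying: kutne-iv-fa-uz-p
1. f -> v, s -> z / V _ V: no change
2. 0 -> a / C _ C #: inserts after position(s) 11: kutneivfauzap
3. f -> v, k -> g, p -> b / V _ V: no change
surface: kutneivfauzap

cell RANK=fe, POLE=ma, MOD=ri, KEL=mi:
underlying: kutne-iv-fa-af-p
1. f -> v, s -> z / V _ V: no change
2. 0 -> a / C _ C #: inserts after position(s) 11: kutneivfaafap
3. f -> v, k -> g, p -> b / V _ V: fires at position(s) 11: kutneivfaavap
surface: kutneivfaavap

cell RANK=un, POLE=un, MOD=zo, KEL=mi:
underlying: kutne-u-f-uz-p
1. f -> v, s -> z / V _ V: fires at position(s) 7: kutneuvuzp
2. 0 -> a / C _ C #: inserts after position(s) 9: kutneuvuzap
3. f -> v, k -> g, p -> b / V _ V: no change
surface: kutneuvuzap


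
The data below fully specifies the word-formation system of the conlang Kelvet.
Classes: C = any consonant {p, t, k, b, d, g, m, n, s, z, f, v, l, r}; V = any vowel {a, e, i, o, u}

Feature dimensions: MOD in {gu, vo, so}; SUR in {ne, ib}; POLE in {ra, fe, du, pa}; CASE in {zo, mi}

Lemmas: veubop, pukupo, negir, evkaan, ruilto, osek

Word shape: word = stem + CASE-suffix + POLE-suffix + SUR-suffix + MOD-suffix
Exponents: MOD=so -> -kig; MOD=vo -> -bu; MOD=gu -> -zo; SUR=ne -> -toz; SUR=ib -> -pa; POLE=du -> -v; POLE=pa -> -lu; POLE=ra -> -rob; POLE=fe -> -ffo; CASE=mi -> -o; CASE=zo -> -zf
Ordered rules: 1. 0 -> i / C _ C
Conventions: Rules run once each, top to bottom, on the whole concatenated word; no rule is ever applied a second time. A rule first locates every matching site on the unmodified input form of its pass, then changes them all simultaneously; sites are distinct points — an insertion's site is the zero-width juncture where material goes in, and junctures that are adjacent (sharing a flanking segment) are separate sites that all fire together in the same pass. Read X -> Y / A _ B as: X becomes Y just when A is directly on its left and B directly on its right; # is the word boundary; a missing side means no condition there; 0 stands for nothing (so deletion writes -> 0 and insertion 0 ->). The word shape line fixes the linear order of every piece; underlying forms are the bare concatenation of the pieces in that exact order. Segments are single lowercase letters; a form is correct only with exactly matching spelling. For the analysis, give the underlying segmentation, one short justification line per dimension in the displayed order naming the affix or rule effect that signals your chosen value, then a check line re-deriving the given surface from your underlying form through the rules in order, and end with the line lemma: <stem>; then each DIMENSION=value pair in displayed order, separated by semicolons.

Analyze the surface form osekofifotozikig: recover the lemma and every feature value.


underlying: osek-o-ffo-toz-kig
MOD=so - signalled by the affix -kig
SUR=ne - signalled by the affix -toz
POLE=fe - signalled by the affix -ffo
CASE=mi - signalled by the affix -o
check: osekoffotozkig -> osekofifotozikig
lemma: osek; MOD=so; SUR=ne; POLE=fe; CASE=mi


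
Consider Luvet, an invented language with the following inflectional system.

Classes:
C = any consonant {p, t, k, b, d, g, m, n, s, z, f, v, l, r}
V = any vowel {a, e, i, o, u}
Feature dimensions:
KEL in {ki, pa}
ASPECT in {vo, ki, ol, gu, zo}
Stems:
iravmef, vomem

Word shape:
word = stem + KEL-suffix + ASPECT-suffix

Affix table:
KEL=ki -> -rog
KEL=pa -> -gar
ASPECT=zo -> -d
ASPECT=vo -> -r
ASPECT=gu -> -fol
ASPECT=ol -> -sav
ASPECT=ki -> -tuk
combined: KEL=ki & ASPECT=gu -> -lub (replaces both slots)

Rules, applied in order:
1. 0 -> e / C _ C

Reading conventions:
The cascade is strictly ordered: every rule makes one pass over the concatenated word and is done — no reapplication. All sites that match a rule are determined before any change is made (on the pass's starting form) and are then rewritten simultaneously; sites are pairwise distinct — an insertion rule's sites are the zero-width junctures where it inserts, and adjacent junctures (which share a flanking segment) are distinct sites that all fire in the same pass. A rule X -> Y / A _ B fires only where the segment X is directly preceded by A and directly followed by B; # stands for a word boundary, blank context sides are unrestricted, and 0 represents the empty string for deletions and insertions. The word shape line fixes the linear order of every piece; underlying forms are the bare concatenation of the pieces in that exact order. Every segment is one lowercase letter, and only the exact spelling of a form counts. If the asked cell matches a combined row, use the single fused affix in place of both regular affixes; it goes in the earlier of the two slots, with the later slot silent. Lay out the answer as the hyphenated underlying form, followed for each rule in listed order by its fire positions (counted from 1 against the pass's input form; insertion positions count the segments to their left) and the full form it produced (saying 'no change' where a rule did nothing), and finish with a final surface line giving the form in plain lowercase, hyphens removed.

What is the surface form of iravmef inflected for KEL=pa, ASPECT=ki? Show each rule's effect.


underlying: iravmef-gar-tuk
1. 0 -> e / C _ C: inserts after position(s) 4, 7, 10: iravemefegaretuk
surface: iravemefegaretuk


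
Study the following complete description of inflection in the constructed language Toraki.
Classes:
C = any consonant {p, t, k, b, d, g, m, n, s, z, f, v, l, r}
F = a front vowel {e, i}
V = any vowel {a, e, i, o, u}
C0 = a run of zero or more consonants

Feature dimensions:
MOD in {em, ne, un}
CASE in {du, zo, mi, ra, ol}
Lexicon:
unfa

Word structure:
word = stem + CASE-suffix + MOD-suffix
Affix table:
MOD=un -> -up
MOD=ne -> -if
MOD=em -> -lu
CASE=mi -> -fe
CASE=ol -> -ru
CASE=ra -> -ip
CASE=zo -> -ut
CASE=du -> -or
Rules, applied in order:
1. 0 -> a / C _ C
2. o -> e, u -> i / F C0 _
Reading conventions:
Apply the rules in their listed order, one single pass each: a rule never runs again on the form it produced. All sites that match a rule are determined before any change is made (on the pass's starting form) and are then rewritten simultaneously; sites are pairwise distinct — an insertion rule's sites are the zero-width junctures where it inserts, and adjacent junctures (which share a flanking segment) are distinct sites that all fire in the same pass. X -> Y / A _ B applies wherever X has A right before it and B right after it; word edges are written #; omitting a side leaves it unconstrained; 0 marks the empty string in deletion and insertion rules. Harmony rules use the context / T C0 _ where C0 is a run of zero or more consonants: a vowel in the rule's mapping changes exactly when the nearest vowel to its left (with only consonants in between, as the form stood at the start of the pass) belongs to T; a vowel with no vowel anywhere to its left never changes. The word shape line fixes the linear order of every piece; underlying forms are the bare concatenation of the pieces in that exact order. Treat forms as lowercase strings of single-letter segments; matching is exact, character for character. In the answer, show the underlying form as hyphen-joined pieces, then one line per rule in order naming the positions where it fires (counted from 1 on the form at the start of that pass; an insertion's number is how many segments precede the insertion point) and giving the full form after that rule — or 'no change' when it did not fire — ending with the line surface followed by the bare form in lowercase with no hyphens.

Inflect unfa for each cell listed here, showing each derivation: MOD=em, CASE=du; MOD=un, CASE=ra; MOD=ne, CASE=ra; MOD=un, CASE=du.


cell MOD=em, CASE=du:
underlying: unfa-or-lu
1. 0 -> a / C _ C: inserts after position(s) 2, 6: unafaoralu
2. o -> e, u -> i / F C0 _: no change
surface: unafaoralu

cell MOD=un, CASE=ra:
underlying: unfa-ip-up
1. 0 -> a / C _ C: inserts after position(s) 2: unafaipup
2. o -> e, u -> i / F C0 _: fires at position(s) 8: unafaipip
surface: unafaipip

cell MOD=ne, CASE=ra:
underlying: unfa-ip-if
1. 0 -> a / C _ C: inserts after position(s) 2: unafaipif
2. o -> e, u -> i / F C0 _: no change
surface: unafaipif

cell MOD=un, CASE=du:
underlying: unfa-or-up
1. 0 -> a / C _ C: inserts after position(s) 2: unafaorup
2. o -> e, u -> i / F C0 _: no change
surface: unafaorup


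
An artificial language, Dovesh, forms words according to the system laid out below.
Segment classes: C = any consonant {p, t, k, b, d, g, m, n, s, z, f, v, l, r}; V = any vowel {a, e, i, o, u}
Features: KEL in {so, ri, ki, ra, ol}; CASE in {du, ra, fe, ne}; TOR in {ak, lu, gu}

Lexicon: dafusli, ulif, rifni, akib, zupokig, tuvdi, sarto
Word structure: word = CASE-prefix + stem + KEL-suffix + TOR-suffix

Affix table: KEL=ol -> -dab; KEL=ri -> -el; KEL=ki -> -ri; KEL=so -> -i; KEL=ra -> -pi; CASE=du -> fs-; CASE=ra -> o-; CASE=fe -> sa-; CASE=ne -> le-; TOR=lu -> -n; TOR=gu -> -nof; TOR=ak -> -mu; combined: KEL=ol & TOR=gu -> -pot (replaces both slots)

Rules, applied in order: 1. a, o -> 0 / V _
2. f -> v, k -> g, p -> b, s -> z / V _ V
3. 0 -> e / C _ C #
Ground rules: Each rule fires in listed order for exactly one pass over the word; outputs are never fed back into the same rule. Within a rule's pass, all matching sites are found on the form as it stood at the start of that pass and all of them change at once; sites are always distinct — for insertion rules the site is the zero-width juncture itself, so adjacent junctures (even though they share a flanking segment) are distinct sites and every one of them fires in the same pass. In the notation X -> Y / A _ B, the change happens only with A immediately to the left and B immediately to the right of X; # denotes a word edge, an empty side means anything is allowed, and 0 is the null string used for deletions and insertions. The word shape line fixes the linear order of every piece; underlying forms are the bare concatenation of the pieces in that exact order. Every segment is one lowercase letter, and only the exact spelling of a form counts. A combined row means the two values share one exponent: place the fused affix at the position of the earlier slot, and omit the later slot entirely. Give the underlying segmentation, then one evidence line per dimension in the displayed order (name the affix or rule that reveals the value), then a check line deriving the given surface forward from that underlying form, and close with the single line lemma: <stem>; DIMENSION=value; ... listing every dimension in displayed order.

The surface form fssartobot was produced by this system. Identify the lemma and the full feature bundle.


underlying: fs-sarto-pot
KEL=ol - signalled by the combined affix row
CASE=du - signalled by the affix fs-
TOR=gu - signalled by the combined affix row
check: fssartopot -> fssartopot -> fssartobot -> fssartobot
lemma: sarto; KEL=ol; CASE=du; TOR=gu


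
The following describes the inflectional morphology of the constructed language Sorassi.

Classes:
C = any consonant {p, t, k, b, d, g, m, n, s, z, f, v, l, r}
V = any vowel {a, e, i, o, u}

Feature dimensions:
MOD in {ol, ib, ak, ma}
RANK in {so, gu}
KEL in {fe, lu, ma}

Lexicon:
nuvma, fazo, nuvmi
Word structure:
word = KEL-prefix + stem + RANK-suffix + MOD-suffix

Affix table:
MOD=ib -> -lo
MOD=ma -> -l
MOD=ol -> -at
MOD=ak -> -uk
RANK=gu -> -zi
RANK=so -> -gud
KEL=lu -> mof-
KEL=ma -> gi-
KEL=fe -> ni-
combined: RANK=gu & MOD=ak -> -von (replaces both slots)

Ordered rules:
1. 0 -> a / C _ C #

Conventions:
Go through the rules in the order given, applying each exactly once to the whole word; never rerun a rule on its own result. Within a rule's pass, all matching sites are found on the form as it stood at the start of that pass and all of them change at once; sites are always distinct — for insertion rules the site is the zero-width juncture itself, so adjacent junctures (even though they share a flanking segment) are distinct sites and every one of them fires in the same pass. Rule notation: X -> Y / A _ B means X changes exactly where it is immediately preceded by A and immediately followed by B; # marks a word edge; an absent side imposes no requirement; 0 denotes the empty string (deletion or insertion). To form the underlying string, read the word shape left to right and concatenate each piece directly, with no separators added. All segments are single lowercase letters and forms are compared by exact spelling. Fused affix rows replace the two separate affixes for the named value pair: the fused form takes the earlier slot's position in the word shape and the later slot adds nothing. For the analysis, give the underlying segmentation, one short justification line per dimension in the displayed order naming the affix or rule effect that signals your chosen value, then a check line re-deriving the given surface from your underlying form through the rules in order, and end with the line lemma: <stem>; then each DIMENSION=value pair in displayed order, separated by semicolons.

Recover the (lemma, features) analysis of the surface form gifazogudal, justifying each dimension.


underlying: gi-fazo-gud-l
MOD=ma - signalled by the affix -l
RANK=so - signalled by the affix -gud
KEL=ma - signalled by the affix gi-
check: gifazogudl -> gifazogudal
lemma: fazo; MOD=ma; RANK=so; KEL=ma


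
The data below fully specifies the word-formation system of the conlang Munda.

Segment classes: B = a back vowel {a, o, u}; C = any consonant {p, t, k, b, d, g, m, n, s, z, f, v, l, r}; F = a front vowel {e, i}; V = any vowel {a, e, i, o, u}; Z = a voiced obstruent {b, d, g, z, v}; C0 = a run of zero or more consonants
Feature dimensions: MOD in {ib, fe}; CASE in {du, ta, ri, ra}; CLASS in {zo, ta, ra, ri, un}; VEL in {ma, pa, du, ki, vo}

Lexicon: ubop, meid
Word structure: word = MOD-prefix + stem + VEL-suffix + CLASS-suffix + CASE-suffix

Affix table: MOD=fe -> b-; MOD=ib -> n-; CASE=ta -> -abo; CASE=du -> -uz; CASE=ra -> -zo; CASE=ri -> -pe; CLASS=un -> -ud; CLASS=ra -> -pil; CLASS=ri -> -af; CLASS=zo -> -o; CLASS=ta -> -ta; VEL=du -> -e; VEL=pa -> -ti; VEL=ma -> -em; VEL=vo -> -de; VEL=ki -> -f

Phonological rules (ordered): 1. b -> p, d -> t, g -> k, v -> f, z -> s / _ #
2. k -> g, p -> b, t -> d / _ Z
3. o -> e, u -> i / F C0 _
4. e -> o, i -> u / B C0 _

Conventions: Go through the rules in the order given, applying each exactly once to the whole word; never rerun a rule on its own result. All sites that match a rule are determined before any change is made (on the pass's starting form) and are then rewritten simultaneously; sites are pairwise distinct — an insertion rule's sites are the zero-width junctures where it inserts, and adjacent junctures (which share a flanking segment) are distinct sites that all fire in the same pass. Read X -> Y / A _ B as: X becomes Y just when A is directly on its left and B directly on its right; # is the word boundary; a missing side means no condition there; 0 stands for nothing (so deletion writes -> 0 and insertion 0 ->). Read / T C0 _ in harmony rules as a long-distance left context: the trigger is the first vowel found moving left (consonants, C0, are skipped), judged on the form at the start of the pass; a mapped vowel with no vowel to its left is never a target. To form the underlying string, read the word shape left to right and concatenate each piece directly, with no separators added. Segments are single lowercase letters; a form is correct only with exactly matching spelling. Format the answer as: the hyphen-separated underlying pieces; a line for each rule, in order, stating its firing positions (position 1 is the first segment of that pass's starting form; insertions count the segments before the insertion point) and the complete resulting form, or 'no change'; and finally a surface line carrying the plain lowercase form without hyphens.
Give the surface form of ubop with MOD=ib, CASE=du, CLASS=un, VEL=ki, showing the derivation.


underlying: n-ubop-f-ud-uz
1. b -> p, d -> t, g -> k, v -> f, z -> s / _ #: fires at position(s) 10: nubopfudus
2. k -> g, p -> b, t -> d / _ Z: no change
3. o -> e, u -> i / F C0 _: no change
4. e -> o, i -> u / B C0 _: no change
surface: nubopfudus


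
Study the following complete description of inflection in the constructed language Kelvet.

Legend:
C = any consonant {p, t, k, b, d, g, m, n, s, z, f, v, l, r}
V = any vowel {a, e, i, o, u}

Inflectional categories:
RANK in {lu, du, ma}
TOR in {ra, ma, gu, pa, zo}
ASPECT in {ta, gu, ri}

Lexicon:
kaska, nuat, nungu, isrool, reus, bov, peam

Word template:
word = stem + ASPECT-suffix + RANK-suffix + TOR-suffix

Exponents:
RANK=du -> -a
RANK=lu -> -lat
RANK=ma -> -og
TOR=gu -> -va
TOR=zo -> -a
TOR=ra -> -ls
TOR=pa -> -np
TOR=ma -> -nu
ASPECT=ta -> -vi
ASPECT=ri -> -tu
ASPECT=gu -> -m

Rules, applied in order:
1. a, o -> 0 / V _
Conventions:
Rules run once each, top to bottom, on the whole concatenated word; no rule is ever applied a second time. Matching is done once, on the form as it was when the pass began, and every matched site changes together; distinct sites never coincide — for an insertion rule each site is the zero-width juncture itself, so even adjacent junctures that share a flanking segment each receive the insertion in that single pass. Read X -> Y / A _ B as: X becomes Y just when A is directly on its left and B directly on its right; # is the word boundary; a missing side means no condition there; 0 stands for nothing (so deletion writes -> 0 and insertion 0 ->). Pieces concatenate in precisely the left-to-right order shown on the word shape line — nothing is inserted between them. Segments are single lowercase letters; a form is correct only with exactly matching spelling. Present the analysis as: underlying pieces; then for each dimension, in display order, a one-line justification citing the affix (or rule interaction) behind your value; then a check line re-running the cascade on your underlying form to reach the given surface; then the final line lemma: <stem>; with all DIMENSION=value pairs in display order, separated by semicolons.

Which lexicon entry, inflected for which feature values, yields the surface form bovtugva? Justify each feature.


underlying: bov-tu-og-va
RANK=ma - signalled by the affix -og
TOR=gu - signalled by the affix -va
ASPECT=ri - signalled by the affix -tu
check: bovtuogva -> bovtugva
lemma: bov; RANK=ma; TOR=gu; ASPECT=ri


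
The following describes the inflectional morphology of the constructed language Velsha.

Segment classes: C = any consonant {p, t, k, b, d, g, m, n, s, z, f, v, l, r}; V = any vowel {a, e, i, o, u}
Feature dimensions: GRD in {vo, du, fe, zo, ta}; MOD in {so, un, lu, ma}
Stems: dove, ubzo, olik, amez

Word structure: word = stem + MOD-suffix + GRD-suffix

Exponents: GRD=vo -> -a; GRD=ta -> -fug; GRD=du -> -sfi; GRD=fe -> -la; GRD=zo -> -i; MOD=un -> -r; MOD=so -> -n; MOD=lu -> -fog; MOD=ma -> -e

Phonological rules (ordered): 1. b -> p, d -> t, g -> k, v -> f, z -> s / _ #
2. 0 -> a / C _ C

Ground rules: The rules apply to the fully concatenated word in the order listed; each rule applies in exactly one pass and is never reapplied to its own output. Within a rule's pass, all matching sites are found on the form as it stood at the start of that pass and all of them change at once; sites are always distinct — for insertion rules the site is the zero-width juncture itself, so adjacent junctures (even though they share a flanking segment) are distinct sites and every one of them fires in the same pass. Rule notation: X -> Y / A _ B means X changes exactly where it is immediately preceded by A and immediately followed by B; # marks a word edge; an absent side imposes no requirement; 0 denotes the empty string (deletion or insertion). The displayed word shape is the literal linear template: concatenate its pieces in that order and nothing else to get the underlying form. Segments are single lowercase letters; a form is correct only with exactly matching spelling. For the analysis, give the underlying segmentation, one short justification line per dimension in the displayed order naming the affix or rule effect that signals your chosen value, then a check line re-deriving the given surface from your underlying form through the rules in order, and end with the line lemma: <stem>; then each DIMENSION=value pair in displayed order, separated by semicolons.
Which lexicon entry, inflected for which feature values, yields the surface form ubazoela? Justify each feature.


underlying: ubzo-e-la
GRD=fe - signalled by the affix -la
MOD=ma - signalled by the affix -e
check: ubzoela -> ubzoela -> ubazoela
lemma: ubzo; GRD=fe; MOD=ma


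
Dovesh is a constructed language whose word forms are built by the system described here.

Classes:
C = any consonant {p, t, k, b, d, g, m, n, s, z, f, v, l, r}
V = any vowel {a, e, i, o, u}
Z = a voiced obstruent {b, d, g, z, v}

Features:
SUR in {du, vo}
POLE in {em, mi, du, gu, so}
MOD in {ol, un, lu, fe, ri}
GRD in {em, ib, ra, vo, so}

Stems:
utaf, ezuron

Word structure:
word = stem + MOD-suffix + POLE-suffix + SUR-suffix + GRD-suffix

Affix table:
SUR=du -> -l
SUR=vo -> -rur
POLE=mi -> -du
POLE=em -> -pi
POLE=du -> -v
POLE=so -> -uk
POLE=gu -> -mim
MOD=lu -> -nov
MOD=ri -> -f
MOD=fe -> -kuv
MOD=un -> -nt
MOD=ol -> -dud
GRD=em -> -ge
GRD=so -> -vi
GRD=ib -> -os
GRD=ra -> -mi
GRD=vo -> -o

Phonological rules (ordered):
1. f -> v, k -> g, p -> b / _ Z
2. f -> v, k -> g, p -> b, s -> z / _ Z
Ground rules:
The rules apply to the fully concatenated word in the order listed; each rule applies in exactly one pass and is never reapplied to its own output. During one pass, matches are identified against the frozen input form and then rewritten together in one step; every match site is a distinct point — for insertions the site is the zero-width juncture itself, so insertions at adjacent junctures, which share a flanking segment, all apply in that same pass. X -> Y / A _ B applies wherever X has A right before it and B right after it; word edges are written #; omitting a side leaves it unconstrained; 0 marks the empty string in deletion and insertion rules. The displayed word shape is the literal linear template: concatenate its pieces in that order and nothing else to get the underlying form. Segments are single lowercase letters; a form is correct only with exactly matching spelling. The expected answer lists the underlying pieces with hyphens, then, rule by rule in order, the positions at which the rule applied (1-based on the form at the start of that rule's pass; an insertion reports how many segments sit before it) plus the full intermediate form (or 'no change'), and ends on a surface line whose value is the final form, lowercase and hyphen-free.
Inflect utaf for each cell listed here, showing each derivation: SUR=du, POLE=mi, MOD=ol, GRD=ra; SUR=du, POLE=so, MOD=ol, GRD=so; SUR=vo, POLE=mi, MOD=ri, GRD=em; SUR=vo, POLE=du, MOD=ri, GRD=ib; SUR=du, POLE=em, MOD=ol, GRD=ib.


cell SUR=du, POLE=mi, MOD=ol, GRD=ra:
underlying: utaf-dud-du-l-mi
1. f -> v, k -> g, p -> b / _ Z: fires at position(s) 4: utavduddulmi
2. f -> v, k -> g, p -> b, s -> z / _ Z: no change
surface: utavduddulmi

cell SUR=du, POLE=so, MOD=ol, GRD=so:
underlying: utaf-dud-uk-l-vi
1. f -> v, k -> g, p -> b / _ Z: fires at position(s) 4: utavduduklvi
2. f -> v, k -> g, p -> b, s -> z / _ Z: no change
surface: utavduduklvi

cell SUR=vo, POLE=mi, MOD=ri, GRD=em:
underlying: utaf-f-du-rur-ge
1. f -> v, k -> g, p -> b / _ Z: fires at position(s) 5: utafvdururge
2. f -> v, k -> g, p -> b, s -> z / _ Z: fires at position(s) 4: utavvdururge
surface: utavvdururge

cell SUR=vo, POLE=du, MOD=ri, GRD=ib:
underlying: utaf-f-v-rur-os
1. f -> v, k -> g, p -> b / _ Z: fires at position(s) 5: utafvvruros
2. f -> v, k -> g, p -> b, s -> z / _ Z: fires at position(s) 4: utavvvruros
surface: utavvvruros

cell SUR=du, POLE=em, MOD=ol, GRD=ib:
underlying: utaf-dud-pi-l-os
1. f -> v, k -> g, p -> b / _ Z: fires at position(s) 4: utavdudpilos
2. f -> v, k -> g, p -> b, s -> z / _ Z: no change
surface: utavdudpilos


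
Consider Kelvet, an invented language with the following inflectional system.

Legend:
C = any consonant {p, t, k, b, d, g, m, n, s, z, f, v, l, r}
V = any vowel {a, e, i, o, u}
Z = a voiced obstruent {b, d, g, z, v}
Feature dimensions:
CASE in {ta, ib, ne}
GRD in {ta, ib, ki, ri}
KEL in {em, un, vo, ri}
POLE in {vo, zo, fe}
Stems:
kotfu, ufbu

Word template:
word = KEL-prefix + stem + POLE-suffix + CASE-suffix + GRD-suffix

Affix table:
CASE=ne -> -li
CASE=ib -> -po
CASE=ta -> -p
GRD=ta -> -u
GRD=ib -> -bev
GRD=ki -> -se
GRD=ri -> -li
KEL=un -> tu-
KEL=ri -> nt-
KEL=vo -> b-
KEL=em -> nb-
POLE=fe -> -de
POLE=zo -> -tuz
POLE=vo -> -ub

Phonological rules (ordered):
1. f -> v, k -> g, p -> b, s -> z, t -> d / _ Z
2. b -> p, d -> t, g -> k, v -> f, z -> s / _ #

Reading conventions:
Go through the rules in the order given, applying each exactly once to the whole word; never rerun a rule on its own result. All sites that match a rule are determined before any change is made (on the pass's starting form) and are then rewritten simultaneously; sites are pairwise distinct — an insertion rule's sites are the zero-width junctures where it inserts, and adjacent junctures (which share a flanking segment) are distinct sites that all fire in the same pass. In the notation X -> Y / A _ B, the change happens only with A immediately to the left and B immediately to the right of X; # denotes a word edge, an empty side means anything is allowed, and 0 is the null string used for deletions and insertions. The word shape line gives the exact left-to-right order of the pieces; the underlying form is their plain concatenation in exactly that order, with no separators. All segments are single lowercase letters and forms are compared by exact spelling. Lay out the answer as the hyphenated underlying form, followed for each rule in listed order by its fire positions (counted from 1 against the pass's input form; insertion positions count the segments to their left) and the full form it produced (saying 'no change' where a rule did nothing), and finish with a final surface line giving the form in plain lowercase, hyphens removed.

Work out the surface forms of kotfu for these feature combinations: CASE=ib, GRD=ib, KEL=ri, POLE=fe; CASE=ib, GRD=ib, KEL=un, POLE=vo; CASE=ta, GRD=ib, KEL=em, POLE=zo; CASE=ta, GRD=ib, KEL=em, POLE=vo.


cell CASE=ib, GRD=ib, KEL=ri, POLE=fe:
underlying: nt-kotfu-de-po-bev
1. f -> v, k -> g, p -> b, s -> z, t -> d / _ Z: no change
2. b -> p, d -> t, g -> k, v -> f, z -> s / _ #: fires at position(s) 14: ntkotfudepobef
surface: ntkotfudepobef

cell CASE=ib, GRD=ib, KEL=un, POLE=vo:
underlying: tu-kotfu-ub-po-bev
1. f -> v, k -> g, p -> b, s -> z, t -> d / _ Z: no change
2. b -> p, d -> t, g -> k, v -> f, z -> s / _ #: fires at position(s) 14: tukotfuubpobef
surface: tukotfuubpobef

cell CASE=ta, GRD=ib, KEL=em, POLE=zo:
underlying: nb-kotfu-tuz-p-bev
1. f -> v, k -> g, p -> b, s -> z, t -> d / _ Z: fires at position(s) 11: nbkotfutuzbbev
2. b -> p, d -> t, g -> k, v -> f, z -> s / _ #: fires at position(s) 14: nbkotfutuzbbef
surface: nbkotfutuzbbef

cell CASE=ta, GRD=ib, KEL=em, POLE=vo:
underlying: nb-kotfu-ub-p-bev
1. f -> v, k -> g, p -> b, s -> z, t -> d / _ Z: fires at position(s) 10: nbkotfuubbbev
2. b -> p, d -> t, g -> k, v -> f, z -> s / _ #: fires at position(s) 13: nbkotfuubbbef
surface: nbkotfuubbbef


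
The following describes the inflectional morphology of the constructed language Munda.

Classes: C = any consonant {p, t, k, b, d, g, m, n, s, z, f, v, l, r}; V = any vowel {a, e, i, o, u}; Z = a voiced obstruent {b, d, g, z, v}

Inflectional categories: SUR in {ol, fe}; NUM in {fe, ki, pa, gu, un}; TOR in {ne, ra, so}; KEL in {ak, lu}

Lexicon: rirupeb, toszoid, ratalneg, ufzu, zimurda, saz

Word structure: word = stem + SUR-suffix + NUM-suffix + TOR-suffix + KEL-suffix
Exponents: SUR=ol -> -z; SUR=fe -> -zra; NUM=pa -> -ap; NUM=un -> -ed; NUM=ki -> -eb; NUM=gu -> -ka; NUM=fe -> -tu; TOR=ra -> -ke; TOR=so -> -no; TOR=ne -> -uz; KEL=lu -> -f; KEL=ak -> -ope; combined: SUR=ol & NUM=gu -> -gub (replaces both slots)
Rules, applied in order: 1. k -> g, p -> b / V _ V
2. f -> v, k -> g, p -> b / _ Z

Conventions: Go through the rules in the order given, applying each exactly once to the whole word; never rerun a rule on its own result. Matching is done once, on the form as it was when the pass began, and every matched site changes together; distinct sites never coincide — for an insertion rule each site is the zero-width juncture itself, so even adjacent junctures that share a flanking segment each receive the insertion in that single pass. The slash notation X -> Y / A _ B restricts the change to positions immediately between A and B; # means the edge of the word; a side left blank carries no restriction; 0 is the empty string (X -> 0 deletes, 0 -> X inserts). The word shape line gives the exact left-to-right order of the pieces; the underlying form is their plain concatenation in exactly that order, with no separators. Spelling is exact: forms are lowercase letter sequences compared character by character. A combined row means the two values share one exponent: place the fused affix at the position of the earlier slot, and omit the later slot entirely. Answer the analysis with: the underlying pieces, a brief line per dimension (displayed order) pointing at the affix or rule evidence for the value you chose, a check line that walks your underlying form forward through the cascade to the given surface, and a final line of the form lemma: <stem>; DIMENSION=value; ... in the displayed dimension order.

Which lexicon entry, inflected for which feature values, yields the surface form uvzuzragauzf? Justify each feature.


underlying: ufzu-zra-ka-uz-f
SUR=fe - signalled by the affix -zra
NUM=gu - signalled by the affix -ka
TOR=ne - signalled by the affix -uz
KEL=lu - signalled by the affix -f
check: ufzuzrakauzf -> ufzuzragauzf -> uvzuzragauzf
lemma: ufzu; SUR=fe; NUM=gu; TOR=ne; KEL=lu
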